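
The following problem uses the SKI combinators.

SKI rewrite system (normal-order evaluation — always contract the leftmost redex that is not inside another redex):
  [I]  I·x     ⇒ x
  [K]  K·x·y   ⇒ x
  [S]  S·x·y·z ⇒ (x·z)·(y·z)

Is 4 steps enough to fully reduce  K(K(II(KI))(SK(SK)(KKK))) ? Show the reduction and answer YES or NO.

  start: K(K(II(KI))(SK(SK)(KKK)))
  [1] K(II(KI))
  [2] K(I(KI))
  [3] K(KI)

Answer: YES — reaches normal form K(KI) in 3 ≤ 4 steps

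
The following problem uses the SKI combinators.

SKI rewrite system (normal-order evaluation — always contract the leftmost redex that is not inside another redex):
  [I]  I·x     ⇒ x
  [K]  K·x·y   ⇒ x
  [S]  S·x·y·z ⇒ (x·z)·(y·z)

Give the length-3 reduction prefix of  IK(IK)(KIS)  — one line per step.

Answer: after 3 steps: K

Derivation:
  start: IK(IK)(KIS)
  [1] K(IK)(KIS)
  [2] IK
  [3] K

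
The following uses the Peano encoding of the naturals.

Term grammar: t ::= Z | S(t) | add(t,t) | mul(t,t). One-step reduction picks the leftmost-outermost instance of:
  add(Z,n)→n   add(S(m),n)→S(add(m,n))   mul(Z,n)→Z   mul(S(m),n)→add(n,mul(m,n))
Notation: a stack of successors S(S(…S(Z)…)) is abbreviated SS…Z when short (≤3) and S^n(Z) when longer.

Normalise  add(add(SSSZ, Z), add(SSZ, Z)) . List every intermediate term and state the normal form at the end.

Answer: normal form = S^5(Z)  (in 11 steps)

Derivation:
  start: add(add(SSSZ, Z), add(SSZ, Z))
  [1] add(S(add(SSZ, Z)), add(SSZ, Z))
  [2] S(add(add(SSZ, Z), add(SSZ, Z)))
  [3] S(add(S(add(SZ, Z)), add(SSZ, Z)))
  [4] S(S(add(add(SZ, Z), add(SSZ, Z))))
  [5] S(S(add(S(add(Z, Z)), add(SSZ, Z))))
  [6] S(S(S(add(add(Z, Z), add(SSZ, Z)))))
  [7] S(S(S(add(Z, add(SSZ, Z)))))
  [8] S(S(S(add(SSZ, Z))))
  [9] S(S(S(S(add(SZ, Z)))))
  [10] S(S(S(S(S(add(Z, Z))))))
  [11] S^5(Z)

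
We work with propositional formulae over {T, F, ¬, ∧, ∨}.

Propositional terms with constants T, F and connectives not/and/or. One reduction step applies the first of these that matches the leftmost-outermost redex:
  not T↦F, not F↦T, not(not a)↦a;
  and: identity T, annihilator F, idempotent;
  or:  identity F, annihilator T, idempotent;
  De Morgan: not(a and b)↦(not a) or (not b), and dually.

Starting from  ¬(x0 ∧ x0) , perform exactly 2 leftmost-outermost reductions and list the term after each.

  start: ¬(x0 ∧ x0)
  step 1: ¬x0 ∨ ¬x0
  step 2: ¬x0

Answer: after 2 steps: ¬x0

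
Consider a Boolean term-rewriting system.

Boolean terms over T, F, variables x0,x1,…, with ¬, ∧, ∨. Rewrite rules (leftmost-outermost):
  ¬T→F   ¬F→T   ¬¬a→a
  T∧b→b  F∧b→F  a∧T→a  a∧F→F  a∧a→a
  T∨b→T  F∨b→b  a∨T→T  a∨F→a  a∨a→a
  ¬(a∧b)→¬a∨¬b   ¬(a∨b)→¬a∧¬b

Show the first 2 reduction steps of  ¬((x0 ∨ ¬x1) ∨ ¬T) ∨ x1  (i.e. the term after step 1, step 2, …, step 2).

Answer: after 2 steps: ((¬x0 ∧ ¬¬x1) ∧ ¬¬T) ∨ x1

Reduction:
  start: ¬((x0 ∨ ¬x1) ∨ ¬T) ∨ x1
  step 1: (¬(x0 ∨ ¬x1) ∧ ¬¬T) ∨ x1
  step 2: ((¬x0 ∧ ¬¬x1) ∧ ¬¬T) ∨ x1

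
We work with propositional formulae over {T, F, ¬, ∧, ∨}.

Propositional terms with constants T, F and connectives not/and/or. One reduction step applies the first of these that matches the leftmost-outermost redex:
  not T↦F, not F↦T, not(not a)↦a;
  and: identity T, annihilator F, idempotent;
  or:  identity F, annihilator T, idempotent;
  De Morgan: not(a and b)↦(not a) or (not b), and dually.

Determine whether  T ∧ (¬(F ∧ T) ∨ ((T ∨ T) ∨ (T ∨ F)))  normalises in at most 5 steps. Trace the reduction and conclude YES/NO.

Answer: YES — reaches normal form T in 5 ≤ 5 steps

Working:
  start: T ∧ (¬(F ∧ T) ∨ ((T ∨ T) ∨ (T ∨ F)))
  →1  ¬(F ∧ T) ∨ ((T ∨ T) ∨ (T ∨ F))
  →2  (¬F ∨ ¬T) ∨ ((T ∨ T) ∨ (T ∨ F))
  →3  (T ∨ ¬T) ∨ ((T ∨ T) ∨ (T ∨ F))
  →4  T ∨ ((T ∨ T) ∨ (T ∨ F))
  →5  T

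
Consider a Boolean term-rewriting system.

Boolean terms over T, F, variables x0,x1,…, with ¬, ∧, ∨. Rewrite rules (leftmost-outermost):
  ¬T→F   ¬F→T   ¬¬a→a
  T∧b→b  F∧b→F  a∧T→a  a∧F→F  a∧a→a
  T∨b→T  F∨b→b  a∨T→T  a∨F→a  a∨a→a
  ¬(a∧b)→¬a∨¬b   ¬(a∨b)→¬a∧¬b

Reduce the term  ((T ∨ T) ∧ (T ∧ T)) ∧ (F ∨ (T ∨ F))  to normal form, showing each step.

Answer: normal form = T  (in 6 steps)

Working:
  start: ((T ∨ T) ∧ (T ∧ T)) ∧ (F ∨ (T ∨ F))
  →1  (T ∧ (T ∧ T)) ∧ (F ∨ (T ∨ F))
  →2  (T ∧ T) ∧ (F ∨ (T ∨ F))
  →3  T ∧ (F ∨ (T ∨ F))
  →4  F ∨ (T ∨ F)
  →5  T ∨ F
  →6  T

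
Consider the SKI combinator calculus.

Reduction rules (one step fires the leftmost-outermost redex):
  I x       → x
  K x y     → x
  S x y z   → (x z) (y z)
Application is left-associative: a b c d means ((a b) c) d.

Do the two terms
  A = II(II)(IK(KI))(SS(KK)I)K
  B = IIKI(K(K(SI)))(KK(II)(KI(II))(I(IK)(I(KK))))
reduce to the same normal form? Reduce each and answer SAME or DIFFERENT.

Term A:
  start: II(II)(IK(KI))(SS(KK)I)K
  step 1: I(II)(IK(KI))(SS(KK)I)K
  step 2: II(IK(KI))(SS(KK)I)K
  step 3: I(IK(KI))(SS(KK)I)K
  step 4: IK(KI)(SS(KK)I)K
  step 5: K(KI)(SS(KK)I)K
  step 6: KIK
  step 7: I

Term B:
  start: IIKI(K(K(SI)))(KK(II)(KI(II))(I(IK)(I(KK))))
  step 1: IKI(K(K(SI)))(KK(II)(KI(II))(I(IK)(I(KK))))
  step 2: KI(K(K(SI)))(KK(II)(KI(II))(I(IK)(I(KK))))
  step 3: I(KK(II)(KI(II))(I(IK)(I(KK))))
  step 4: KK(II)(KI(II))(I(IK)(I(KK)))
  step 5: K(KI(II))(I(IK)(I(KK)))
  step 6: KI(II)
  step 7: I

Answer: SAME — A ⇓ I, B ⇓ I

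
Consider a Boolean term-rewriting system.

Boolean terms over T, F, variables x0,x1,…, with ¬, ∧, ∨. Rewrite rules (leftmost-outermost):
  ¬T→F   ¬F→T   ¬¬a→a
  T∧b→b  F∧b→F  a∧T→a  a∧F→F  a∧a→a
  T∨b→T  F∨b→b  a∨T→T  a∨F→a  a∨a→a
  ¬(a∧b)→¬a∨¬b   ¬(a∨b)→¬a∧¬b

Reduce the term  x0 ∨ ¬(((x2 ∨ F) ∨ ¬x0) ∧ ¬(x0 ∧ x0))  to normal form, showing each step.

Answer: normal form = x0 ∨ ((¬x2 ∧ x0) ∨ x0)  (in 8 steps)

Derivation:
  start: x0 ∨ ¬(((x2 ∨ F) ∨ ¬x0) ∧ ¬(x0 ∧ x0))
  [1] x0 ∨ (¬((x2 ∨ F) ∨ ¬x0) ∨ ¬¬(x0 ∧ x0))
  [2] x0 ∨ ((¬(x2 ∨ F) ∧ ¬¬x0) ∨ ¬¬(x0 ∧ x0))
  [3] x0 ∨ (((¬x2 ∧ ¬F) ∧ ¬¬x0) ∨ ¬¬(x0 ∧ x0))
  [4] x0 ∨ (((¬x2 ∧ T) ∧ ¬¬x0) ∨ ¬¬(x0 ∧ x0))
  [5] x0 ∨ ((¬x2 ∧ ¬¬x0) ∨ ¬¬(x0 ∧ x0))
  [6] x0 ∨ ((¬x2 ∧ x0) ∨ ¬¬(x0 ∧ x0))
  [7] x0 ∨ ((¬x2 ∧ x0) ∨ (x0 ∧ x0))
  [8] x0 ∨ ((¬x2 ∧ x0) ∨ x0)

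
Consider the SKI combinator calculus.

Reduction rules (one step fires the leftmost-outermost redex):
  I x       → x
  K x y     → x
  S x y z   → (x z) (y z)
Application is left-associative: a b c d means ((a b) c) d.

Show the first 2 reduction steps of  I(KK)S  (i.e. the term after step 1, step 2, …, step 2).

  start: I(KK)S
  step 1: KKS
  step 2: K

Answer: after 2 steps: K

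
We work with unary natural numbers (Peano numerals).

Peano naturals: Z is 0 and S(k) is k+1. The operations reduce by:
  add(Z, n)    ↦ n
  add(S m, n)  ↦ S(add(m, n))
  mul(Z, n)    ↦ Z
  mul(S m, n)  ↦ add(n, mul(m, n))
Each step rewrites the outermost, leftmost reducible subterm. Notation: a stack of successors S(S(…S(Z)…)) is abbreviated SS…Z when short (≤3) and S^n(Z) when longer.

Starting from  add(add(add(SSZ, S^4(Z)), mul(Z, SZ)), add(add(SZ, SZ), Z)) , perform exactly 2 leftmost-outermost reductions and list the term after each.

Answer: after 2 steps: add(S(add(add(SZ, S^4(Z)), mul(Z, SZ))), add(add(SZ, SZ), Z))

Working:
  start: add(add(add(SSZ, S^4(Z)), mul(Z, SZ)), add(add(SZ, SZ), Z))
  →1  add(add(S(add(SZ, S^4(Z))), mul(Z, SZ)), add(add(SZ, SZ), Z))
  →2  add(S(add(add(SZ, S^4(Z)), mul(Z, SZ))), add(add(SZ, SZ), Z))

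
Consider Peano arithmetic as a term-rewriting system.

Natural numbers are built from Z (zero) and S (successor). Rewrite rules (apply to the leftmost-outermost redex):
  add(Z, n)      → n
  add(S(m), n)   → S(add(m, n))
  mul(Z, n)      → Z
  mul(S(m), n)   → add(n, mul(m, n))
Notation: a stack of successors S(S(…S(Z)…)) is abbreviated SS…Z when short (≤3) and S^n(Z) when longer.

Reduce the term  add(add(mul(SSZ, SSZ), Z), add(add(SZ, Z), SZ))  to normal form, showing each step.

  start: add(add(mul(SSZ, SSZ), Z), add(add(SZ, Z), SZ))
  →1  add(add(add(SSZ, mul(SZ, SSZ)), Z), add(add(SZ, Z), SZ))
  →2  add(add(S(add(SZ, mul(SZ, SSZ))), Z), add(add(SZ, Z), SZ))
  →3  add(S(add(add(SZ, mul(SZ, SSZ)), Z)), add(add(SZ, Z), SZ))
  →4  S(add(add(add(SZ, mul(SZ, SSZ)), Z), add(add(SZ, Z), SZ)))
  →5  S(add(add(S(add(Z, mul(SZ, SSZ))), Z), add(add(SZ, Z), SZ)))
  →6  S(add(S(add(add(Z, mul(SZ, SSZ)), Z)), add(add(SZ, Z), SZ)))
  →7  S(S(add(add(add(Z, mul(SZ, SSZ)), Z), add(add(SZ, Z), SZ))))
  →8  S(S(add(add(mul(SZ, SSZ), Z), add(add(SZ, Z), SZ))))
  →9  S(S(add(add(add(SSZ, mul(Z, SSZ)), Z), add(add(SZ, Z), SZ))))
  →10  S(S(add(add(S(add(SZ, mul(Z, SSZ))), Z), add(add(SZ, Z), SZ))))
  →11  S(S(add(S(add(add(SZ, mul(Z, SSZ)), Z)), add(add(SZ, Z), SZ))))
  →12  S(S(S(add(add(add(SZ, mul(Z, SSZ)), Z), add(add(SZ, Z), SZ)))))
  →13  S(S(S(add(add(S(add(Z, mul(Z, SSZ))), Z), add(add(SZ, Z), SZ)))))
  →14  S(S(S(add(S(add(add(Z, mul(Z, SSZ)), Z)), add(add(SZ, Z), SZ)))))
  →15  S(S(S(S(add(add(add(Z, mul(Z, SSZ)), Z), add(add(SZ, Z), SZ))))))
  →16  S(S(S(S(add(add(mul(Z, SSZ), Z), add(add(SZ, Z), SZ))))))
  →17  S(S(S(S(add(add(Z, Z), add(add(SZ, Z), SZ))))))
  →18  S(S(S(S(add(Z, add(add(SZ, Z), SZ))))))
  →19  S(S(S(S(add(add(SZ, Z), SZ)))))
  →20  S(S(S(S(add(S(add(Z, Z)), SZ)))))
  →21  S(S(S(S(S(add(add(Z, Z), SZ))))))
  →22  S(S(S(S(S(add(Z, SZ))))))
  →23  S^6(Z)

Answer: normal form = S^6(Z)  (in 23 steps)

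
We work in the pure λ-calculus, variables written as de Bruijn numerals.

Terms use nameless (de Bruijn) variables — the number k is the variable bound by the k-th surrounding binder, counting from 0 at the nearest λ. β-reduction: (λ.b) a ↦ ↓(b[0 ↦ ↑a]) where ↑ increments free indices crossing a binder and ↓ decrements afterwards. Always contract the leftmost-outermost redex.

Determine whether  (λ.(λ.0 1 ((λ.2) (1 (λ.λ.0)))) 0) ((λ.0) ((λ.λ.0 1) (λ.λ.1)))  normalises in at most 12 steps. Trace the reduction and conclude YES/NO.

Answer: YES — reaches normal form λ.λ.1 in 10 ≤ 12 steps

Reduction:
  start: (λ.(λ.0 1 ((λ.2) (1 (λ.λ.0)))) 0) ((λ.0) ((λ.λ.0 1) (λ.λ.1)))
  [1] (λ.0 ((λ.0) ((λ.λ.0 1) (λ.λ.1))) ((λ.(λ.0) ((λ.λ.0 1) (λ.λ.1))) ((λ.0) ((λ.λ.0 1) (λ.λ.1)) (λ.λ.0)))) ((λ.0) ((λ.λ.0 1) (λ.λ.1)))
  [2] (λ.0) ((λ.λ.0 1) (λ.λ.1)) ((λ.0) ((λ.λ.0 1) (λ.λ.1))) ((λ.(λ.0) ((λ.λ.0 1) (λ.λ.1))) ((λ.0) ((λ.λ.0 1) (λ.λ.1)) (λ.λ.0)))
  [3] (λ.λ.0 1) (λ.λ.1) ((λ.0) ((λ.λ.0 1) (λ.λ.1))) ((λ.(λ.0) ((λ.λ.0 1) (λ.λ.1))) ((λ.0) ((λ.λ.0 1) (λ.λ.1)) (λ.λ.0)))
  [4] (λ.0 (λ.λ.1)) ((λ.0) ((λ.λ.0 1) (λ.λ.1))) ((λ.(λ.0) ((λ.λ.0 1) (λ.λ.1))) ((λ.0) ((λ.λ.0 1) (λ.λ.1)) (λ.λ.0)))
  [5] (λ.0) ((λ.λ.0 1) (λ.λ.1)) (λ.λ.1) ((λ.(λ.0) ((λ.λ.0 1) (λ.λ.1))) ((λ.0) ((λ.λ.0 1) (λ.λ.1)) (λ.λ.0)))
  [6] (λ.λ.0 1) (λ.λ.1) (λ.λ.1) ((λ.(λ.0) ((λ.λ.0 1) (λ.λ.1))) ((λ.0) ((λ.λ.0 1) (λ.λ.1)) (λ.λ.0)))
  [7] (λ.0 (λ.λ.1)) (λ.λ.1) ((λ.(λ.0) ((λ.λ.0 1) (λ.λ.1))) ((λ.0) ((λ.λ.0 1) (λ.λ.1)) (λ.λ.0)))
  [8] (λ.λ.1) (λ.λ.1) ((λ.(λ.0) ((λ.λ.0 1) (λ.λ.1))) ((λ.0) ((λ.λ.0 1) (λ.λ.1)) (λ.λ.0)))
  [9] (λ.λ.λ.1) ((λ.(λ.0) ((λ.λ.0 1) (λ.λ.1))) ((λ.0) ((λ.λ.0 1) (λ.λ.1)) (λ.λ.0)))
  [10] λ.λ.1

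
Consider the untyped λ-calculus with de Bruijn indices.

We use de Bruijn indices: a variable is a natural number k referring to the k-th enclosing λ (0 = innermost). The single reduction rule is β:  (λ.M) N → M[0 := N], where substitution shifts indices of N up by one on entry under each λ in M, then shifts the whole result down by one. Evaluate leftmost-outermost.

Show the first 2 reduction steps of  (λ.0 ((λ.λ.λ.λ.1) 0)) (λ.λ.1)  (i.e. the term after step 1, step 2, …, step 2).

Answer: after 2 steps: λ.(λ.λ.λ.λ.1) (λ.λ.1)

Working:
  start: (λ.0 ((λ.λ.λ.λ.1) 0)) (λ.λ.1)
  step 1: (λ.λ.1) ((λ.λ.λ.λ.1) (λ.λ.1))
  step 2: λ.(λ.λ.λ.λ.1) (λ.λ.1)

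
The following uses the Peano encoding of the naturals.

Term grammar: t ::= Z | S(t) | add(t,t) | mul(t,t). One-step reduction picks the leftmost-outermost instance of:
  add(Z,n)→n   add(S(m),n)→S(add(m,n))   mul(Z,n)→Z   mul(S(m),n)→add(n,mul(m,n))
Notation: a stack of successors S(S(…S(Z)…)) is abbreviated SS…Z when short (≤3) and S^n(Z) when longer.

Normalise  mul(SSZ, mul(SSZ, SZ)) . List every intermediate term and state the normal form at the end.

  start: mul(SSZ, mul(SSZ, SZ))
  →1  add(mul(SSZ, SZ), mul(SZ, mul(SSZ, SZ)))
  →2  add(add(SZ, mul(SZ, SZ)), mul(SZ, mul(SSZ, SZ)))
  →3  add(S(add(Z, mul(SZ, SZ))), mul(SZ, mul(SSZ, SZ)))
  →4  S(add(add(Z, mul(SZ, SZ)), mul(SZ, mul(SSZ, SZ))))
  →5  S(add(mul(SZ, SZ), mul(SZ, mul(SSZ, SZ))))
  →6  S(add(add(SZ, mul(Z, SZ)), mul(SZ, mul(SSZ, SZ))))
  →7  S(add(S(add(Z, mul(Z, SZ))), mul(SZ, mul(SSZ, SZ))))
  →8  S(S(add(add(Z, mul(Z, SZ)), mul(SZ, mul(SSZ, SZ)))))
  →9  S(S(add(mul(Z, SZ), mul(SZ, mul(SSZ, SZ)))))
  →10  S(S(add(Z, mul(SZ, mul(SSZ, SZ)))))
  →11  S(S(mul(SZ, mul(SSZ, SZ))))
  →12  S(S(add(mul(SSZ, SZ), mul(Z, mul(SSZ, SZ)))))
  →13  S(S(add(add(SZ, mul(SZ, SZ)), mul(Z, mul(SSZ, SZ)))))
  →14  S(S(add(S(add(Z, mul(SZ, SZ))), mul(Z, mul(SSZ, SZ)))))
  →15  S(S(S(add(add(Z, mul(SZ, SZ)), mul(Z, mul(SSZ, SZ))))))
  →16  S(S(S(add(mul(SZ, SZ), mul(Z, mul(SSZ, SZ))))))
  →17  S(S(S(add(add(SZ, mul(Z, SZ)), mul(Z, mul(SSZ, SZ))))))
  →18  S(S(S(add(S(add(Z, mul(Z, SZ))), mul(Z, mul(SSZ, SZ))))))
  →19  S(S(S(S(add(add(Z, mul(Z, SZ)), mul(Z, mul(SSZ, SZ)))))))
  →20  S(S(S(S(add(mul(Z, SZ), mul(Z, mul(SSZ, SZ)))))))
  →21  S(S(S(S(add(Z, mul(Z, mul(SSZ, SZ)))))))
  →22  S(S(S(S(mul(Z, mul(SSZ, SZ))))))
  →23  S^4(Z)

Answer: normal form = S^4(Z)  (in 23 steps)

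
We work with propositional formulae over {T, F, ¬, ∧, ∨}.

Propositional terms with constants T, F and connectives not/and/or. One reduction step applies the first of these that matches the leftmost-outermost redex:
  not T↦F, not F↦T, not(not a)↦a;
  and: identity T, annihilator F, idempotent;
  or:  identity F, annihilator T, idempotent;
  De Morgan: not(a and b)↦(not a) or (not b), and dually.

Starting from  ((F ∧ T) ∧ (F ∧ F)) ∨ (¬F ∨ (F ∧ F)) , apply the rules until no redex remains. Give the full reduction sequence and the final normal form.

Answer: normal form = T  (in 5 steps)

Derivation:
  start: ((F ∧ T) ∧ (F ∧ F)) ∨ (¬F ∨ (F ∧ F))
  →1  (F ∧ (F ∧ F)) ∨ (¬F ∨ (F ∧ F))
  →2  F ∨ (¬F ∨ (F ∧ F))
  →3  ¬F ∨ (F ∧ F)
  →4  T ∨ (F ∧ F)
  →5  T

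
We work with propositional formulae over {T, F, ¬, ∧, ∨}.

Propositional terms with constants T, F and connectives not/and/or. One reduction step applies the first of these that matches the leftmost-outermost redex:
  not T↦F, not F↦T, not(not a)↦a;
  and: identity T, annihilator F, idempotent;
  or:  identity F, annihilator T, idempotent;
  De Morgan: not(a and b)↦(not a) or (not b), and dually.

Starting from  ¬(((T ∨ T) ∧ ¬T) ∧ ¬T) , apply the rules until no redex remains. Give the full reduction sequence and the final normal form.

  start: ¬(((T ∨ T) ∧ ¬T) ∧ ¬T)
  →1  ¬((T ∨ T) ∧ ¬T) ∨ ¬¬T
  →2  (¬(T ∨ T) ∨ ¬¬T) ∨ ¬¬T
  →3  ((¬T ∧ ¬T) ∨ ¬¬T) ∨ ¬¬T
  →4  (¬T ∨ ¬¬T) ∨ ¬¬T
  →5  (F ∨ ¬¬T) ∨ ¬¬T
  →6  ¬¬T ∨ ¬¬T
  →7  ¬¬T
  →8  T

Answer: normal form = T  (in 8 steps)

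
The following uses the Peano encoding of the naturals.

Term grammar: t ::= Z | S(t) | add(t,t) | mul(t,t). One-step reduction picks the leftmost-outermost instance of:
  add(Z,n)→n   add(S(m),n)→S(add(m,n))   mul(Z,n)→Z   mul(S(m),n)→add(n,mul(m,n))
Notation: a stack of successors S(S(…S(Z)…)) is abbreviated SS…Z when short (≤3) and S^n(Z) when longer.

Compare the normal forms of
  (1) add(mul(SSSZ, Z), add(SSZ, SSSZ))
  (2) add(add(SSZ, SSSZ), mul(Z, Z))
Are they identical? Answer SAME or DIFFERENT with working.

Answer: SAME — A ⇓ S^5(Z), B ⇓ S^5(Z)

Working:
Term A:
  start: add(mul(SSSZ, Z), add(SSZ, SSSZ))
  step 1: add(add(Z, mul(SSZ, Z)), add(SSZ, SSSZ))
  step 2: add(mul(SSZ, Z), add(SSZ, SSSZ))
  step 3: add(add(Z, mul(SZ, Z)), add(SSZ, SSSZ))
  step 4: add(mul(SZ, Z), add(SSZ, SSSZ))
  step 5: add(add(Z, mul(Z, Z)), add(SSZ, SSSZ))
  step 6: add(mul(Z, Z), add(SSZ, SSSZ))
  step 7: add(Z, add(SSZ, SSSZ))
  step 8: add(SSZ, SSSZ)
  step 9: S(add(SZ, SSSZ))
  step 10: S(S(add(Z, SSSZ)))
  step 11: S^5(Z)

Term B:
  start: add(add(SSZ, SSSZ), mul(Z, Z))
  step 1: add(S(add(SZ, SSSZ)), mul(Z, Z))
  step 2: S(add(add(SZ, SSSZ), mul(Z, Z)))
  step 3: S(add(S(add(Z, SSSZ)), mul(Z, Z)))
  step 4: S(S(add(add(Z, SSSZ), mul(Z, Z))))
  step 5: S(S(add(SSSZ, mul(Z, Z))))
  step 6: S(S(S(add(SSZ, mul(Z, Z)))))
  step 7: S(S(S(S(add(SZ, mul(Z, Z))))))
  step 8: S(S(S(S(S(add(Z, mul(Z, Z)))))))
  step 9: S(S(S(S(S(mul(Z, Z))))))
  step 10: S^5(Z)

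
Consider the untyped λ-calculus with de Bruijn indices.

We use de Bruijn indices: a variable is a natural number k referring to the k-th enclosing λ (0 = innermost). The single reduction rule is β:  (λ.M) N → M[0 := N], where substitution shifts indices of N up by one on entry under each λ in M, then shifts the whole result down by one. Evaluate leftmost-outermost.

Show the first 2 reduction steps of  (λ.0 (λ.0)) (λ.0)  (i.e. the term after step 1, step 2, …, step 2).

Answer: after 2 steps: λ.0

Working:
  start: (λ.0 (λ.0)) (λ.0)
  step 1: (λ.0) (λ.0)
  step 2: λ.0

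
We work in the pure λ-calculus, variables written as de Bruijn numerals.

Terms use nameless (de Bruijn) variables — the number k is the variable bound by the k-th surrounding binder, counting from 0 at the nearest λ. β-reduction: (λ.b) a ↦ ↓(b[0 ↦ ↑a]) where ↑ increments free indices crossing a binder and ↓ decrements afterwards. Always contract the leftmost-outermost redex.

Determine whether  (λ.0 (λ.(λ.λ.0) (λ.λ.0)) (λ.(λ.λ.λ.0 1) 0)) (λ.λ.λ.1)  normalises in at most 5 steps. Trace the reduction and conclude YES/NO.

Answer: YES — reaches normal form λ.λ.λ.λ.0 1 in 4 ≤ 5 steps

Working:
  start: (λ.0 (λ.(λ.λ.0) (λ.λ.0)) (λ.(λ.λ.λ.0 1) 0)) (λ.λ.λ.1)
  [1] (λ.λ.λ.1) (λ.(λ.λ.0) (λ.λ.0)) (λ.(λ.λ.λ.0 1) 0)
  [2] (λ.λ.1) (λ.(λ.λ.λ.0 1) 0)
  [3] λ.λ.(λ.λ.λ.0 1) 0
  [4] λ.λ.λ.λ.0 1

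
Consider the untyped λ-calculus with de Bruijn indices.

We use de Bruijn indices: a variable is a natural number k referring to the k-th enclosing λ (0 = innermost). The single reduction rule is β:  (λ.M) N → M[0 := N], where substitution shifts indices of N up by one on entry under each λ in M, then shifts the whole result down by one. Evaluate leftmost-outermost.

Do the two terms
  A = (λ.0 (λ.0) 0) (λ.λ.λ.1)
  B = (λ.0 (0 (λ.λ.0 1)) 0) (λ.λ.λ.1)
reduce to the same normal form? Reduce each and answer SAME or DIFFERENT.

Answer: SAME — A ⇓ λ.λ.λ.λ.1, B ⇓ λ.λ.λ.λ.1

Working:
Term A:
  start: (λ.0 (λ.0) 0) (λ.λ.λ.1)
  [1] (λ.λ.λ.1) (λ.0) (λ.λ.λ.1)
  [2] (λ.λ.1) (λ.λ.λ.1)
  [3] λ.λ.λ.λ.1

Term B:
  start: (λ.0 (0 (λ.λ.0 1)) 0) (λ.λ.λ.1)
  [1] (λ.λ.λ.1) ((λ.λ.λ.1) (λ.λ.0 1)) (λ.λ.λ.1)
  [2] (λ.λ.1) (λ.λ.λ.1)
  [3] λ.λ.λ.λ.1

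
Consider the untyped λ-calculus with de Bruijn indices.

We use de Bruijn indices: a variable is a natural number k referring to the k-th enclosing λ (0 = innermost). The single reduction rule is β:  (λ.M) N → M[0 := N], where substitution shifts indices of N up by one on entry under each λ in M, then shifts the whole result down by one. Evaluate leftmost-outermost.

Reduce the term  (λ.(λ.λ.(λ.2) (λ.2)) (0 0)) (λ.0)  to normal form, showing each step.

  start: (λ.(λ.λ.(λ.2) (λ.2)) (0 0)) (λ.0)
  [1] (λ.λ.(λ.2) (λ.2)) ((λ.0) (λ.0))
  [2] λ.(λ.(λ.0) (λ.0)) (λ.(λ.0) (λ.0))
  [3] λ.(λ.0) (λ.0)
  [4] λ.λ.0

Answer: normal form = λ.λ.0  (in 4 steps)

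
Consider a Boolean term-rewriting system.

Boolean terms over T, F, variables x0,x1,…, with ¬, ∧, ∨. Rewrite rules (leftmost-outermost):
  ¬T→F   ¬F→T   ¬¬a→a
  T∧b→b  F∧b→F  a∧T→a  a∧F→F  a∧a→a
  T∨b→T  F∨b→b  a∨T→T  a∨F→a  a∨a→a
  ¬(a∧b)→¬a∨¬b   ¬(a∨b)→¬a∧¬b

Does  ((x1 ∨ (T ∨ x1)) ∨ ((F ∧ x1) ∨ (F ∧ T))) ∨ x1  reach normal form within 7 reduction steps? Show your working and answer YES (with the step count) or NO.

Answer: YES — reaches normal form T in 4 ≤ 7 steps

Derivation:
  start: ((x1 ∨ (T ∨ x1)) ∨ ((F ∧ x1) ∨ (F ∧ T))) ∨ x1
  step 1: ((x1 ∨ T) ∨ ((F ∧ x1) ∨ (F ∧ T))) ∨ x1
  step 2: (T ∨ ((F ∧ x1) ∨ (F ∧ T))) ∨ x1
  step 3: T ∨ x1
  step 4: T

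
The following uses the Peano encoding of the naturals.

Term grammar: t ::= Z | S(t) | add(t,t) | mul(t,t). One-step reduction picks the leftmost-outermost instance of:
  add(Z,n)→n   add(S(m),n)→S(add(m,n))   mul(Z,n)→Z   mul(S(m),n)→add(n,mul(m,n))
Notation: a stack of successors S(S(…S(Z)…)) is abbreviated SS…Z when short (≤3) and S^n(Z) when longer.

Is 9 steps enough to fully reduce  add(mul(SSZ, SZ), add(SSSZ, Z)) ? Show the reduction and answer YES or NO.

  start: add(mul(SSZ, SZ), add(SSSZ, Z))
  step 1: add(add(SZ, mul(SZ, SZ)), add(SSSZ, Z))
  step 2: add(S(add(Z, mul(SZ, SZ))), add(SSSZ, Z))
  step 3: S(add(add(Z, mul(SZ, SZ)), add(SSSZ, Z)))
  step 4: S(add(mul(SZ, SZ), add(SSSZ, Z)))
  step 5: S(add(add(SZ, mul(Z, SZ)), add(SSSZ, Z)))
  step 6: S(add(S(add(Z, mul(Z, SZ))), add(SSSZ, Z)))
  step 7: S(S(add(add(Z, mul(Z, SZ)), add(SSSZ, Z))))
  step 8: S(S(add(mul(Z, SZ), add(SSSZ, Z))))
  step 9: S(S(add(Z, add(SSSZ, Z))))

Answer: NO — after 9 steps the term is S(S(add(Z, add(SSSZ, Z)))), not yet normal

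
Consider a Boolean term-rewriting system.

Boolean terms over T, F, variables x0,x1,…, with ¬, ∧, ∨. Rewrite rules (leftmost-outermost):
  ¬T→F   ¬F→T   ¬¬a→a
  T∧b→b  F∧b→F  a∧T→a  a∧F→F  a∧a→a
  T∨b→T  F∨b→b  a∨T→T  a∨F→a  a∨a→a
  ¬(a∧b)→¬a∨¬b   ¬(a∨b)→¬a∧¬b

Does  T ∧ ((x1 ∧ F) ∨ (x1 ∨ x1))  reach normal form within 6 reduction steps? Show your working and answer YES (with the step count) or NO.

  start: T ∧ ((x1 ∧ F) ∨ (x1 ∨ x1))
  [1] (x1 ∧ F) ∨ (x1 ∨ x1)
  [2] F ∨ (x1 ∨ x1)
  [3] x1 ∨ x1
  [4] x1

Answer: YES — reaches normal form x1 in 4 ≤ 6 steps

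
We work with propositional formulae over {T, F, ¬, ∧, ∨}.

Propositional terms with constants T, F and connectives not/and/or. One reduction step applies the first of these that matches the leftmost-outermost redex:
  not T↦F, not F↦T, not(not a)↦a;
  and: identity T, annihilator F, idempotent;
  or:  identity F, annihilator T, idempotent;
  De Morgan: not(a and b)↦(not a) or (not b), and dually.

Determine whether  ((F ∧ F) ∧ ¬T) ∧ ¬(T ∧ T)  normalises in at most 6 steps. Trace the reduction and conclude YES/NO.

Answer: YES — reaches normal form F in 3 ≤ 6 steps

Reduction:
  start: ((F ∧ F) ∧ ¬T) ∧ ¬(T ∧ T)
  →1  (F ∧ ¬T) ∧ ¬(T ∧ T)
  →2  F ∧ ¬(T ∧ T)
  →3  F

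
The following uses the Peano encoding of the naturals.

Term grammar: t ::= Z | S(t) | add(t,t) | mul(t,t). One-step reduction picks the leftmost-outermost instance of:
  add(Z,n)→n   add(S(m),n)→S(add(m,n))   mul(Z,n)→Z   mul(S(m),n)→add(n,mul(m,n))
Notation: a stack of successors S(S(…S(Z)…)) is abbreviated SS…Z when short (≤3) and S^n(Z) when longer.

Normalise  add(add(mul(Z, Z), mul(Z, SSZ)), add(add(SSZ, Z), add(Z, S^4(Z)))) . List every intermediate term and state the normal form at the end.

  start: add(add(mul(Z, Z), mul(Z, SSZ)), add(add(SSZ, Z), add(Z, S^4(Z))))
  step 1: add(add(Z, mul(Z, SSZ)), add(add(SSZ, Z), add(Z, S^4(Z))))
  step 2: add(mul(Z, SSZ), add(add(SSZ, Z), add(Z, S^4(Z))))
  step 3: add(Z, add(add(SSZ, Z), add(Z, S^4(Z))))
  step 4: add(add(SSZ, Z), add(Z, S^4(Z)))
  step 5: add(S(add(SZ, Z)), add(Z, S^4(Z)))
  step 6: S(add(add(SZ, Z), add(Z, S^4(Z))))
  step 7: S(add(S(add(Z, Z)), add(Z, S^4(Z))))
  step 8: S(S(add(add(Z, Z), add(Z, S^4(Z)))))
  step 9: S(S(add(Z, add(Z, S^4(Z)))))
  step 10: S(S(add(Z, S^4(Z))))
  step 11: S^6(Z)

Answer: normal form = S^6(Z)  (in 11 steps)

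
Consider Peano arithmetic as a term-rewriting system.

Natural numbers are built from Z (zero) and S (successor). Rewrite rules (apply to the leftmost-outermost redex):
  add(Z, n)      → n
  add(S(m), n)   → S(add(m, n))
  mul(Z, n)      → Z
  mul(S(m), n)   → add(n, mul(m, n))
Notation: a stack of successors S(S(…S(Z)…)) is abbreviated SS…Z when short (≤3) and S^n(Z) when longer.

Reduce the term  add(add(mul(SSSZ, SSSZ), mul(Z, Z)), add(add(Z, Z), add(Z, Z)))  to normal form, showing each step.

Answer: normal form = S^9(Z)  (in 40 steps)

Working:
  start: add(add(mul(SSSZ, SSSZ), mul(Z, Z)), add(add(Z, Z), add(Z, Z)))
  [1] add(add(add(SSSZ, mul(SSZ, SSSZ)), mul(Z, Z)), add(add(Z, Z), add(Z, Z)))
  [2] add(add(S(add(SSZ, mul(SSZ, SSSZ))), mul(Z, Z)), add(add(Z, Z), add(Z, Z)))
  [3] add(S(add(add(SSZ, mul(SSZ, SSSZ)), mul(Z, Z))), add(add(Z, Z), add(Z, Z)))
  [4] S(add(add(add(SSZ, mul(SSZ, SSSZ)), mul(Z, Z)), add(add(Z, Z), add(Z, Z))))
  [5] S(add(add(S(add(SZ, mul(SSZ, SSSZ))), mul(Z, Z)), add(add(Z, Z), add(Z, Z))))
  [6] S(add(S(add(add(SZ, mul(SSZ, SSSZ)), mul(Z, Z))), add(add(Z, Z), add(Z, Z))))
  [7] S(S(add(add(add(SZ, mul(SSZ, SSSZ)), mul(Z, Z)), add(add(Z, Z), add(Z, Z)))))
  [8] S(S(add(add(S(add(Z, mul(SSZ, SSSZ))), mul(Z, Z)), add(add(Z, Z), add(Z, Z)))))
  [9] S(S(add(S(add(add(Z, mul(SSZ, SSSZ)), mul(Z, Z))), add(add(Z, Z), add(Z, Z)))))
  [10] S(S(S(add(add(add(Z, mul(SSZ, SSSZ)), mul(Z, Z)), add(add(Z, Z), add(Z, Z))))))
  [11] S(S(S(add(add(mul(SSZ, SSSZ), mul(Z, Z)), add(add(Z, Z), add(Z, Z))))))
  [12] S(S(S(add(add(add(SSSZ, mul(SZ, SSSZ)), mul(Z, Z)), add(add(Z, Z), add(Z, Z))))))
  [13] S(S(S(add(add(S(add(SSZ, mul(SZ, SSSZ))), mul(Z, Z)), add(add(Z, Z), add(Z, Z))))))
  [14] S(S(S(add(S(add(add(SSZ, mul(SZ, SSSZ)), mul(Z, Z))), add(add(Z, Z), add(Z, Z))))))
  [15] S(S(S(S(add(add(add(SSZ, mul(SZ, SSSZ)), mul(Z, Z)), add(add(Z, Z), add(Z, Z)))))))
  [16] S(S(S(S(add(add(S(add(SZ, mul(SZ, SSSZ))), mul(Z, Z)), add(add(Z, Z), add(Z, Z)))))))
  [17] S(S(S(S(add(S(add(add(SZ, mul(SZ, SSSZ)), mul(Z, Z))), add(add(Z, Z), add(Z, Z)))))))
  [18] S(S(S(S(S(add(add(add(SZ, mul(SZ, SSSZ)), mul(Z, Z)), add(add(Z, Z), add(Z, Z))))))))
  [19] S(S(S(S(S(add(add(S(add(Z, mul(SZ, SSSZ))), mul(Z, Z)), add(add(Z, Z), add(Z, Z))))))))
  [20] S(S(S(S(S(add(S(add(add(Z, mul(SZ, SSSZ)), mul(Z, Z))), add(add(Z, Z), add(Z, Z))))))))
  [21] S(S(S(S(S(S(add(add(add(Z, mul(SZ, SSSZ)), mul(Z, Z)), add(add(Z, Z), add(Z, Z)))))))))
  [22] S(S(S(S(S(S(add(add(mul(SZ, SSSZ), mul(Z, Z)), add(add(Z, Z), add(Z, Z)))))))))
  [23] S(S(S(S(S(S(add(add(add(SSSZ, mul(Z, SSSZ)), mul(Z, Z)), add(add(Z, Z), add(Z, Z)))))))))
  [24] S(S(S(S(S(S(add(add(S(add(SSZ, mul(Z, SSSZ))), mul(Z, Z)), add(add(Z, Z), add(Z, Z)))))))))
  [25] S(S(S(S(S(S(add(S(add(add(SSZ, mul(Z, SSSZ)), mul(Z, Z))), add(add(Z, Z), add(Z, Z)))))))))
  [26] S(S(S(S(S(S(S(add(add(add(SSZ, mul(Z, SSSZ)), mul(Z, Z)), add(add(Z, Z), add(Z, Z))))))))))
  [27] S(S(S(S(S(S(S(add(add(S(add(SZ, mul(Z, SSSZ))), mul(Z, Z)), add(add(Z, Z), add(Z, Z))))))))))
  [28] S(S(S(S(S(S(S(add(S(add(add(SZ, mul(Z, SSSZ)), mul(Z, Z))), add(add(Z, Z), add(Z, Z))))))))))
  [29] S(S(S(S(S(S(S(S(add(add(add(SZ, mul(Z, SSSZ)), mul(Z, Z)), add(add(Z, Z), add(Z, Z)))))))))))
  [30] S(S(S(S(S(S(S(S(add(add(S(add(Z, mul(Z, SSSZ))), mul(Z, Z)), add(add(Z, Z), add(Z, Z)))))))))))
  [31] S(S(S(S(S(S(S(S(add(S(add(add(Z, mul(Z, SSSZ)), mul(Z, Z))), add(add(Z, Z), add(Z, Z)))))))))))
  [32] S(S(S(S(S(S(S(S(S(add(add(add(Z, mul(Z, SSSZ)), mul(Z, Z)), add(add(Z, Z), add(Z, Z))))))))))))
  [33] S(S(S(S(S(S(S(S(S(add(add(mul(Z, SSSZ), mul(Z, Z)), add(add(Z, Z), add(Z, Z))))))))))))
  [34] S(S(S(S(S(S(S(S(S(add(add(Z, mul(Z, Z)), add(add(Z, Z), add(Z, Z))))))))))))
  [35] S(S(S(S(S(S(S(S(S(add(mul(Z, Z), add(add(Z, Z), add(Z, Z))))))))))))
  [36] S(S(S(S(S(S(S(S(S(add(Z, add(add(Z, Z), add(Z, Z))))))))))))
  [37] S(S(S(S(S(S(S(S(S(add(add(Z, Z), add(Z, Z)))))))))))
  [38] S(S(S(S(S(S(S(S(S(add(Z, add(Z, Z)))))))))))
  [39] S(S(S(S(S(S(S(S(S(add(Z, Z))))))))))
  [40] S^9(Z)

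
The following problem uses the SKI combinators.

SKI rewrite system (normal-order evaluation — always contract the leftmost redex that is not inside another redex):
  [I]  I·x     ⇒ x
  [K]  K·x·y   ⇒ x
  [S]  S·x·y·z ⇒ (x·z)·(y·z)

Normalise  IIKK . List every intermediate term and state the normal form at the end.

  start: IIKK
  step 1: IKK
  step 2: KK

Answer: normal form = KK  (in 2 steps)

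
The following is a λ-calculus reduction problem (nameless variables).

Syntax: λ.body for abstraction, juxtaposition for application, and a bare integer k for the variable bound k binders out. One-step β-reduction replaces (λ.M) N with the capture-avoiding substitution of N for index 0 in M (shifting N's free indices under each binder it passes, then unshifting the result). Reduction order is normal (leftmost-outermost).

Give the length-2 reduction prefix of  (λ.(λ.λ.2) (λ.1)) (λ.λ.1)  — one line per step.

  start: (λ.(λ.λ.2) (λ.1)) (λ.λ.1)
  →1  (λ.λ.λ.λ.1) (λ.λ.λ.1)
  →2  λ.λ.λ.1

Answer: after 2 steps: λ.λ.λ.1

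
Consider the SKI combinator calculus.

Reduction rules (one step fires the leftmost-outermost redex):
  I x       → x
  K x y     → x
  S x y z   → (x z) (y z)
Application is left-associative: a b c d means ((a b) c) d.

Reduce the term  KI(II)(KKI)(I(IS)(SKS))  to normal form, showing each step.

  start: KI(II)(KKI)(I(IS)(SKS))
  step 1: I(KKI)(I(IS)(SKS))
  step 2: KKI(I(IS)(SKS))
  step 3: K(I(IS)(SKS))
  step 4: K(IS(SKS))
  step 5: K(S(SKS))

Answer: normal form = K(S(SKS))  (in 5 steps)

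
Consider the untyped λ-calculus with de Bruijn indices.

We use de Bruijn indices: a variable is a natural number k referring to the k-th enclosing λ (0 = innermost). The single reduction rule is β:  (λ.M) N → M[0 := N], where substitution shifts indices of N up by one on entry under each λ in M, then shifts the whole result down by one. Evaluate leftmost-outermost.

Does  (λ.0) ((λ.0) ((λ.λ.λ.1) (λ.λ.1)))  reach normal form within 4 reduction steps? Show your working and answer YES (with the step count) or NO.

Answer: YES — reaches normal form λ.λ.1 in 3 ≤ 4 steps

Reduction:
  start: (λ.0) ((λ.0) ((λ.λ.λ.1) (λ.λ.1)))
  →1  (λ.0) ((λ.λ.λ.1) (λ.λ.1))
  →2  (λ.λ.λ.1) (λ.λ.1)
  →3  λ.λ.1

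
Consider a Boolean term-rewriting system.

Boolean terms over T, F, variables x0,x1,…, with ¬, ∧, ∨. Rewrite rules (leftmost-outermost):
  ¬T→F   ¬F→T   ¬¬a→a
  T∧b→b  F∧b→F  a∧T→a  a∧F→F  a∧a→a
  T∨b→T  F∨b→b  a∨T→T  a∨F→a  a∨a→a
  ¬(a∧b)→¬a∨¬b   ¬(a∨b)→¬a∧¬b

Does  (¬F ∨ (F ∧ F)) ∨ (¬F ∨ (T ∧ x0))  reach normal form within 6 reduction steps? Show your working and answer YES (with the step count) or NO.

Answer: YES — reaches normal form T in 3 ≤ 6 steps

Derivation:
  start: (¬F ∨ (F ∧ F)) ∨ (¬F ∨ (T ∧ x0))
  [1] (T ∨ (F ∧ F)) ∨ (¬F ∨ (T ∧ x0))
  [2] T ∨ (¬F ∨ (T ∧ x0))
  [3] T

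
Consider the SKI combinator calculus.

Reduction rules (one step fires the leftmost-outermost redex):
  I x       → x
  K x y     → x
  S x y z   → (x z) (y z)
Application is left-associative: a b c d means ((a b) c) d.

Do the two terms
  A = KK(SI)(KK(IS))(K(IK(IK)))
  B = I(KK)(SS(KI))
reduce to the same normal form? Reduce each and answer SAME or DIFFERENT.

Answer: SAME — A ⇓ K, B ⇓ K

Reduction:
Term A:
  start: KK(SI)(KK(IS))(K(IK(IK)))
  →1  K(KK(IS))(K(IK(IK)))
  →2  KK(IS)
  →3  K

Term B:
  start: I(KK)(SS(KI))
  →1  KK(SS(KI))
  →2  K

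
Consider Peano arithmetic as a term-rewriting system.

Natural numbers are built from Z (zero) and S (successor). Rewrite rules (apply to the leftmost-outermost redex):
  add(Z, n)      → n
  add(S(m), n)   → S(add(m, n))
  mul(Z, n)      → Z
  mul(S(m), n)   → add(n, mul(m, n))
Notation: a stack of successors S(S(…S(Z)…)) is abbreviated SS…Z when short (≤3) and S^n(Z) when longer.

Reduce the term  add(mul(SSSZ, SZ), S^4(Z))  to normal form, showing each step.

Answer: normal form = S^7(Z)  (in 14 steps)

Working:
  start: add(mul(SSSZ, SZ), S^4(Z))
  [1] add(add(SZ, mul(SSZ, SZ)), S^4(Z))
  [2] add(S(add(Z, mul(SSZ, SZ))), S^4(Z))
  [3] S(add(add(Z, mul(SSZ, SZ)), S^4(Z)))
  [4] S(add(mul(SSZ, SZ), S^4(Z)))
  [5] S(add(add(SZ, mul(SZ, SZ)), S^4(Z)))
  [6] S(add(S(add(Z, mul(SZ, SZ))), S^4(Z)))
  [7] S(S(add(add(Z, mul(SZ, SZ)), S^4(Z))))
  [8] S(S(add(mul(SZ, SZ), S^4(Z))))
  [9] S(S(add(add(SZ, mul(Z, SZ)), S^4(Z))))
  [10] S(S(add(S(add(Z, mul(Z, SZ))), S^4(Z))))
  [11] S(S(S(add(add(Z, mul(Z, SZ)), S^4(Z)))))
  [12] S(S(S(add(mul(Z, SZ), S^4(Z)))))
  [13] S(S(S(add(Z, S^4(Z)))))
  [14] S^7(Z)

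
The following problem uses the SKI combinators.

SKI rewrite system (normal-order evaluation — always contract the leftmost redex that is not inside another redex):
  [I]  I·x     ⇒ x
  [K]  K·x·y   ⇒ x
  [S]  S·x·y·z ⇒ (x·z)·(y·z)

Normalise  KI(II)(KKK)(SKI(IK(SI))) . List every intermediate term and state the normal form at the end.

Answer: normal form = K(K(SI))  (in 6 steps)

Derivation:
  start: KI(II)(KKK)(SKI(IK(SI)))
  [1] I(KKK)(SKI(IK(SI)))
  [2] KKK(SKI(IK(SI)))
  [3] K(SKI(IK(SI)))
  [4] K(K(IK(SI))(I(IK(SI))))
  [5] K(IK(SI))
  [6] K(K(SI))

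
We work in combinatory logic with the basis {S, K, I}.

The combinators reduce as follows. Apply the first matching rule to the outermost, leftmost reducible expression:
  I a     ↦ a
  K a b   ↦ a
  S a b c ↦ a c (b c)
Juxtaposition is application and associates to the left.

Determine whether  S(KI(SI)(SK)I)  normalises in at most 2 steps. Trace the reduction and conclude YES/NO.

Answer: YES — reaches normal form S(SKI) in 2 ≤ 2 steps

Derivation:
  start: S(KI(SI)(SK)I)
  step 1: S(I(SK)I)
  step 2: S(SKI)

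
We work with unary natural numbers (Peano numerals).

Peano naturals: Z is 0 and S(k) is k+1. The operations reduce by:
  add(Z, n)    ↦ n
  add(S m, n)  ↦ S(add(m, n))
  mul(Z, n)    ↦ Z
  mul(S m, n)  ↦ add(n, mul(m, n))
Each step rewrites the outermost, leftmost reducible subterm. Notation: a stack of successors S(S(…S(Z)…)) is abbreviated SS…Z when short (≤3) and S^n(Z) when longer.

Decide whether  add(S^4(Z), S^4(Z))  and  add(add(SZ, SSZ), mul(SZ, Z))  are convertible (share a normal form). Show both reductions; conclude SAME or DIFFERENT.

Answer: DIFFERENT — A ⇓ S^8(Z), B ⇓ SSSZ

Working:
Term A:
  start: add(S^4(Z), S^4(Z))
  [1] S(add(SSSZ, S^4(Z)))
  [2] S(S(add(SSZ, S^4(Z))))
  [3] S(S(S(add(SZ, S^4(Z)))))
  [4] S(S(S(S(add(Z, S^4(Z))))))
  [5] S^8(Z)

Term B:
  start: add(add(SZ, SSZ), mul(SZ, Z))
  [1] add(S(add(Z, SSZ)), mul(SZ, Z))
  [2] S(add(add(Z, SSZ), mul(SZ, Z)))
  [3] S(add(SSZ, mul(SZ, Z)))
  [4] S(S(add(SZ, mul(SZ, Z))))
  [5] S(S(S(add(Z, mul(SZ, Z)))))
  [6] S(S(S(mul(SZ, Z))))
  [7] S(S(S(add(Z, mul(Z, Z)))))
  [8] S(S(S(mul(Z, Z))))
  [9] SSSZ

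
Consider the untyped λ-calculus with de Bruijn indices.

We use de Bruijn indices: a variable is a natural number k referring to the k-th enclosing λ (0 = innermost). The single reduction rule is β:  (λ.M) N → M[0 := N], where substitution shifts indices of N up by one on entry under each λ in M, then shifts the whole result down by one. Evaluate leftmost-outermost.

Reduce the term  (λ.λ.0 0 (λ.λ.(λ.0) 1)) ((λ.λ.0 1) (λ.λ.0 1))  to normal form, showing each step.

  start: (λ.λ.0 0 (λ.λ.(λ.0) 1)) ((λ.λ.0 1) (λ.λ.0 1))
  →1  λ.0 0 (λ.λ.(λ.0) 1)
  →2  λ.0 0 (λ.λ.1)

Answer: normal form = λ.0 0 (λ.λ.1)  (in 2 steps)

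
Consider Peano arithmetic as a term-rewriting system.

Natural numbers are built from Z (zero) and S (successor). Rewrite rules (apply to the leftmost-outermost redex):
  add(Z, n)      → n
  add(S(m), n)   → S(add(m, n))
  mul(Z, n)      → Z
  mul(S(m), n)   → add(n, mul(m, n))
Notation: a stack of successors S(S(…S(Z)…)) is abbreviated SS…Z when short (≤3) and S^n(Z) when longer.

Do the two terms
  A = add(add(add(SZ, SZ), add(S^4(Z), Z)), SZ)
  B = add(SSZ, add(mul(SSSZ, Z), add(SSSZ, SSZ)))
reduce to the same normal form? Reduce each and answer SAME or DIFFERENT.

Answer: SAME — A ⇓ S^7(Z), B ⇓ S^7(Z)

Reduction:
Term A:
  start: add(add(add(SZ, SZ), add(S^4(Z), Z)), SZ)
  [1] add(add(S(add(Z, SZ)), add(S^4(Z), Z)), SZ)
  [2] add(S(add(add(Z, SZ), add(S^4(Z), Z))), SZ)
  [3] S(add(add(add(Z, SZ), add(S^4(Z), Z)), SZ))
  [4] S(add(add(SZ, add(S^4(Z), Z)), SZ))
  [5] S(add(S(add(Z, add(S^4(Z), Z))), SZ))
  [6] S(S(add(add(Z, add(S^4(Z), Z)), SZ)))
  [7] S(S(add(add(S^4(Z), Z), SZ)))
  [8] S(S(add(S(add(SSSZ, Z)), SZ)))
  [9] S(S(S(add(add(SSSZ, Z), SZ))))
  [10] S(S(S(add(S(add(SSZ, Z)), SZ))))
  [11] S(S(S(S(add(add(SSZ, Z), SZ)))))
  [12] S(S(S(S(add(S(add(SZ, Z)), SZ)))))
  [13] S(S(S(S(S(add(add(SZ, Z), SZ))))))
  [14] S(S(S(S(S(add(S(add(Z, Z)), SZ))))))
  [15] S(S(S(S(S(S(add(add(Z, Z), SZ)))))))
  [16] S(S(S(S(S(S(add(Z, SZ)))))))
  [17] S^7(Z)

Term B:
  start: add(SSZ, add(mul(SSSZ, Z), add(SSSZ, SSZ)))
  [1] S(add(SZ, add(mul(SSSZ, Z), add(SSSZ, SSZ))))
  [2] S(S(add(Z, add(mul(SSSZ, Z), add(SSSZ, SSZ)))))
  [3] S(S(add(mul(SSSZ, Z), add(SSSZ, SSZ))))
  [4] S(S(add(add(Z, mul(SSZ, Z)), add(SSSZ, SSZ))))
  [5] S(S(add(mul(SSZ, Z), add(SSSZ, SSZ))))
  [6] S(S(add(add(Z, mul(SZ, Z)), add(SSSZ, SSZ))))
  [7] S(S(add(mul(SZ, Z), add(SSSZ, SSZ))))
  [8] S(S(add(add(Z, mul(Z, Z)), add(SSSZ, SSZ))))
  [9] S(S(add(mul(Z, Z), add(SSSZ, SSZ))))
  [10] S(S(add(Z, add(SSSZ, SSZ))))
  [11] S(S(add(SSSZ, SSZ)))
  [12] S(S(S(add(SSZ, SSZ))))
  [13] S(S(S(S(add(SZ, SSZ)))))
  [14] S(S(S(S(S(add(Z, SSZ))))))
  [15] S^7(Z)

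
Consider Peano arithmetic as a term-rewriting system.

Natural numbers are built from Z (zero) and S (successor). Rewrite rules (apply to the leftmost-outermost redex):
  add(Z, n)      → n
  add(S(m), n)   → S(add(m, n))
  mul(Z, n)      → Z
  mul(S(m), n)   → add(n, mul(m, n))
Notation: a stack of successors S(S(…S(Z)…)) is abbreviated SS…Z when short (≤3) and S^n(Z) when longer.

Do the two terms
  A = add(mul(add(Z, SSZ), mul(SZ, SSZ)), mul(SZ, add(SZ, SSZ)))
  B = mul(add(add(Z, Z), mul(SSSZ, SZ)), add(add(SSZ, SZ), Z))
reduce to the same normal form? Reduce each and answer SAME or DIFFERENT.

Term A:
  start: add(mul(add(Z, SSZ), mul(SZ, SSZ)), mul(SZ, add(SZ, SSZ)))
  [1] add(mul(SSZ, mul(SZ, SSZ)), mul(SZ, add(SZ, SSZ)))
  [2] add(add(mul(SZ, SSZ), mul(SZ, mul(SZ, SSZ))), mul(SZ, add(SZ, SSZ)))
  [3] add(add(add(SSZ, mul(Z, SSZ)), mul(SZ, mul(SZ, SSZ))), mul(SZ, add(SZ, SSZ)))
  [4] add(add(S(add(SZ, mul(Z, SSZ))), mul(SZ, mul(SZ, SSZ))), mul(SZ, add(SZ, SSZ)))
  [5] add(S(add(add(SZ, mul(Z, SSZ)), mul(SZ, mul(SZ, SSZ)))), mul(SZ, add(SZ, SSZ)))
  [6] S(add(add(add(SZ, mul(Z, SSZ)), mul(SZ, mul(SZ, SSZ))), mul(SZ, add(SZ, SSZ))))
  [7] S(add(add(S(add(Z, mul(Z, SSZ))), mul(SZ, mul(SZ, SSZ))), mul(SZ, add(SZ, SSZ))))
  [8] S(add(S(add(add(Z, mul(Z, SSZ)), mul(SZ, mul(SZ, SSZ)))), mul(SZ, add(SZ, SSZ))))
  [9] S(S(add(add(add(Z, mul(Z, SSZ)), mul(SZ, mul(SZ, SSZ))), mul(SZ, add(SZ, SSZ)))))
  [10] S(S(add(add(mul(Z, SSZ), mul(SZ, mul(SZ, SSZ))), mul(SZ, add(SZ, SSZ)))))
  [11] S(S(add(add(Z, mul(SZ, mul(SZ, SSZ))), mul(SZ, add(SZ, SSZ)))))
  [12] S(S(add(mul(SZ, mul(SZ, SSZ)), mul(SZ, add(SZ, SSZ)))))
  [13] S(S(add(add(mul(SZ, SSZ), mul(Z, mul(SZ, SSZ))), mul(SZ, add(SZ, SSZ)))))
  [14] S(S(add(add(add(SSZ, mul(Z, SSZ)), mul(Z, mul(SZ, SSZ))), mul(SZ, add(SZ, SSZ)))))
  [15] S(S(add(add(S(add(SZ, mul(Z, SSZ))), mul(Z, mul(SZ, SSZ))), mul(SZ, add(SZ, SSZ)))))
  [16] S(S(add(S(add(add(SZ, mul(Z, SSZ)), mul(Z, mul(SZ, SSZ)))), mul(SZ, add(SZ, SSZ)))))
  [17] S(S(S(add(add(add(SZ, mul(Z, SSZ)), mul(Z, mul(SZ, SSZ))), mul(SZ, add(SZ, SSZ))))))
  [18] S(S(S(add(add(S(add(Z, mul(Z, SSZ))), mul(Z, mul(SZ, SSZ))), mul(SZ, add(SZ, SSZ))))))
  [19] S(S(S(add(S(add(add(Z, mul(Z, SSZ)), mul(Z, mul(SZ, SSZ)))), mul(SZ, add(SZ, SSZ))))))
  [20] S(S(S(S(add(add(add(Z, mul(Z, SSZ)), mul(Z, mul(SZ, SSZ))), mul(SZ, add(SZ, SSZ)))))))
  [21] S(S(S(S(add(add(mul(Z, SSZ), mul(Z, mul(SZ, SSZ))), mul(SZ, add(SZ, SSZ)))))))
  [22] S(S(S(S(add(add(Z, mul(Z, mul(SZ, SSZ))), mul(SZ, add(SZ, SSZ)))))))
  [23] S(S(S(S(add(mul(Z, mul(SZ, SSZ)), mul(SZ, add(SZ, SSZ)))))))
  [24] S(S(S(S(add(Z, mul(SZ, add(SZ, SSZ)))))))
  [25] S(S(S(S(mul(SZ, add(SZ, SSZ))))))
  [26] S(S(S(S(add(add(SZ, SSZ), mul(Z, add(SZ, SSZ)))))))
  [27] S(S(S(S(add(S(add(Z, SSZ)), mul(Z, add(SZ, SSZ)))))))
  [28] S(S(S(S(S(add(add(Z, SSZ), mul(Z, add(SZ, SSZ))))))))
  [29] S(S(S(S(S(add(SSZ, mul(Z, add(SZ, SSZ))))))))
  [30] S(S(S(S(S(S(add(SZ, mul(Z, add(SZ, SSZ)))))))))
  [31] S(S(S(S(S(S(S(add(Z, mul(Z, add(SZ, SSZ))))))))))
  [32] S(S(S(S(S(S(S(mul(Z, add(SZ, SSZ)))))))))
  [33] S^7(Z)

Term B:
  start: mul(add(add(Z, Z), mul(SSSZ, SZ)), add(add(SSZ, SZ), Z))
  [1] mul(add(Z, mul(SSSZ, SZ)), add(add(SSZ, SZ), Z))
  [2] mul(mul(SSSZ, SZ), add(add(SSZ, SZ), Z))
  [3] mul(add(SZ, mul(SSZ, SZ)), add(add(SSZ, SZ), Z))
  [4] mul(S(add(Z, mul(SSZ, SZ))), add(add(SSZ, SZ), Z))
  [5] add(add(add(SSZ, SZ), Z), mul(add(Z, mul(SSZ, SZ)), add(add(SSZ, SZ), Z)))
  [6] add(add(S(add(SZ, SZ)), Z), mul(add(Z, mul(SSZ, SZ)), add(add(SSZ, SZ), Z)))
  [7] add(S(add(add(SZ, SZ), Z)), mul(add(Z, mul(SSZ, SZ)), add(add(SSZ, SZ), Z)))
  [8] S(add(add(add(SZ, SZ), Z), mul(add(Z, mul(SSZ, SZ)), add(add(SSZ, SZ), Z))))
  [9] S(add(add(S(add(Z, SZ)), Z), mul(add(Z, mul(SSZ, SZ)), add(add(SSZ, SZ), Z))))
  [10] S(add(S(add(add(Z, SZ), Z)), mul(add(Z, mul(SSZ, SZ)), add(add(SSZ, SZ), Z))))
  [11] S(S(add(add(add(Z, SZ), Z), mul(add(Z, mul(SSZ, SZ)), add(add(SSZ, SZ), Z)))))
  [12] S(S(add(add(SZ, Z), mul(add(Z, mul(SSZ, SZ)), add(add(SSZ, SZ), Z)))))
  [13] S(S(add(S(add(Z, Z)), mul(add(Z, mul(SSZ, SZ)), add(add(SSZ, SZ), Z)))))
  [14] S(S(S(add(add(Z, Z), mul(add(Z, mul(SSZ, SZ)), add(add(SSZ, SZ), Z))))))
  [15] S(S(S(add(Z, mul(add(Z, mul(SSZ, SZ)), add(add(SSZ, SZ), Z))))))
  [16] S(S(S(mul(add(Z, mul(SSZ, SZ)), add(add(SSZ, SZ), Z)))))
  [17] S(S(S(mul(mul(SSZ, SZ), add(add(SSZ, SZ), Z)))))
  [18] S(S(S(mul(add(SZ, mul(SZ, SZ)), add(add(SSZ, SZ), Z)))))
  [19] S(S(S(mul(S(add(Z, mul(SZ, SZ))), add(add(SSZ, SZ), Z)))))
  [20] S(S(S(add(add(add(SSZ, SZ), Z), mul(add(Z, mul(SZ, SZ)), add(add(SSZ, SZ), Z))))))
  [21] S(S(S(add(add(S(add(SZ, SZ)), Z), mul(add(Z, mul(SZ, SZ)), add(add(SSZ, SZ), Z))))))
  [22] S(S(S(add(S(add(add(SZ, SZ), Z)), mul(add(Z, mul(SZ, SZ)), add(add(SSZ, SZ), Z))))))
  [23] S(S(S(S(add(add(add(SZ, SZ), Z), mul(add(Z, mul(SZ, SZ)), add(add(SSZ, SZ), Z)))))))
  [24] S(S(S(S(add(add(S(add(Z, SZ)), Z), mul(add(Z, mul(SZ, SZ)), add(add(SSZ, SZ), Z)))))))
  [25] S(S(S(S(add(S(add(add(Z, SZ), Z)), mul(add(Z, mul(SZ, SZ)), add(add(SSZ, SZ), Z)))))))
  [26] S(S(S(S(S(add(add(add(Z, SZ), Z), mul(add(Z, mul(SZ, SZ)), add(add(SSZ, SZ), Z))))))))
  [27] S(S(S(S(S(add(add(SZ, Z), mul(add(Z, mul(SZ, SZ)), add(add(SSZ, SZ), Z))))))))
  [28] S(S(S(S(S(add(S(add(Z, Z)), mul(add(Z, mul(SZ, SZ)), add(add(SSZ, SZ), Z))))))))
  [29] S(S(S(S(S(S(add(add(Z, Z), mul(add(Z, mul(SZ, SZ)), add(add(SSZ, SZ), Z)))))))))
  [30] S(S(S(S(S(S(add(Z, mul(add(Z, mul(SZ, SZ)), add(add(SSZ, SZ), Z)))))))))
  [31] S(S(S(S(S(S(mul(add(Z, mul(SZ, SZ)), add(add(SSZ, SZ), Z))))))))
  [32] S(S(S(S(S(S(mul(mul(SZ, SZ), add(add(SSZ, SZ), Z))))))))
  [33] S(S(S(S(S(S(mul(add(SZ, mul(Z, SZ)), add(add(SSZ, SZ), Z))))))))
  [34] S(S(S(S(S(S(mul(S(add(Z, mul(Z, SZ))), add(add(SSZ, SZ), Z))))))))
  [35] S(S(S(S(S(S(add(add(add(SSZ, SZ), Z), mul(add(Z, mul(Z, SZ)), add(add(SSZ, SZ), Z)))))))))
  [36] S(S(S(S(S(S(add(add(S(add(SZ, SZ)), Z), mul(add(Z, mul(Z, SZ)), add(add(SSZ, SZ), Z)))))))))
  [37] S(S(S(S(S(S(add(S(add(add(SZ, SZ), Z)), mul(add(Z, mul(Z, SZ)), add(add(SSZ, SZ), Z)))))))))
  [38] S(S(S(S(S(S(S(add(add(add(SZ, SZ), Z), mul(add(Z, mul(Z, SZ)), add(add(SSZ, SZ), Z))))))))))
  [39] S(S(S(S(S(S(S(add(add(S(add(Z, SZ)), Z), mul(add(Z, mul(Z, SZ)), add(add(SSZ, SZ), Z))))))))))
  [40] S(S(S(S(S(S(S(add(S(add(add(Z, SZ), Z)), mul(add(Z, mul(Z, SZ)), add(add(SSZ, SZ), Z))))))))))
  [41] S(S(S(S(S(S(S(S(add(add(add(Z, SZ), Z), mul(add(Z, mul(Z, SZ)), add(add(SSZ, SZ), Z)))))))))))
  [42] S(S(S(S(S(S(S(S(add(add(SZ, Z), mul(add(Z, mul(Z, SZ)), add(add(SSZ, SZ), Z)))))))))))
  [43] S(S(S(S(S(S(S(S(add(S(add(Z, Z)), mul(add(Z, mul(Z, SZ)), add(add(SSZ, SZ), Z)))))))))))
  [44] S(S(S(S(S(S(S(S(S(add(add(Z, Z), mul(add(Z, mul(Z, SZ)), add(add(SSZ, SZ), Z))))))))))))
  [45] S(S(S(S(S(S(S(S(S(add(Z, mul(add(Z, mul(Z, SZ)), add(add(SSZ, SZ), Z))))))))))))
  [46] S(S(S(S(S(S(S(S(S(mul(add(Z, mul(Z, SZ)), add(add(SSZ, SZ), Z)))))))))))
  [47] S(S(S(S(S(S(S(S(S(mul(mul(Z, SZ), add(add(SSZ, SZ), Z)))))))))))
  [48] S(S(S(S(S(S(S(S(S(mul(Z, add(add(SSZ, SZ), Z)))))))))))
  [49] S^9(Z)

Answer: DIFFERENT — A ⇓ S^7(Z), B ⇓ S^9(Z)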